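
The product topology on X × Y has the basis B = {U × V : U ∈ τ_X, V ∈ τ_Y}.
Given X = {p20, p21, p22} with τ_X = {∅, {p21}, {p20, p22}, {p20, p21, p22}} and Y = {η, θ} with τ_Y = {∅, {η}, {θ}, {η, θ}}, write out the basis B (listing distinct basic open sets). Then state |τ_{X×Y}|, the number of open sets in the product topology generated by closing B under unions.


Basis B = {∅ × ∅, {p21} × {η}, {p21} × {θ}, {p20, p22} × {η}, {p20, p22} × {θ}, {p21} × {η, θ}, {p20, p21, p22} × {η}, {p20, p21, p22} × {θ}, {p20, p22} × {η, θ}, {p20, p21, p22} × {η, θ}}; |τ_{X×Y}| = 16.

Enumerate products U × V with U ∈ τ_X, V ∈ τ_Y (deduplicated):
  ∅ × ∅ = {} (∅)
  {p21} × {η} = {(p21,η)}
  {p21} × {θ} = {(p21,θ)}
  {p20, p22} × {η} = {(p20,η), (p22,η)}
  {p20, p22} × {θ} = {(p20,θ), (p22,θ)}
  {p21} × {η, θ} = {(p21,η), (p21,θ)}
  {p20, p21, p22} × {η} = {(p20,η), (p21,η), (p22,η)}
  {p20, p21, p22} × {θ} = {(p20,θ), (p21,θ), (p22,θ)}
  {p20, p22} × {η, θ} = {(p20,η), (p20,θ), (p22,η), (p22,θ)}
  {p20, p21, p22} × {η, θ} = {(p20,η), (p20,θ), (p21,η), (p21,θ), (p22,η), (p22,θ)}
These 10 distinct sets form the basis B.
Close under arbitrary unions to get τ_{X×Y}; counting gives |τ_{X×Y}| = 16.


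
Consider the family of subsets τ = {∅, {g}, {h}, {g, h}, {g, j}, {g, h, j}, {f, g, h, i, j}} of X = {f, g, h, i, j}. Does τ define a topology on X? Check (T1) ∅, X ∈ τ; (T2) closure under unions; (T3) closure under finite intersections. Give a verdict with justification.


τ IS a topology on X.

Axiom (T1): ∅ ∈ τ? Yes; X ∈ τ? Yes.
Axiom (T2/T3): check pairwise unions and intersections of members of τ.
All pairwise intersections and unions checked — each lies in τ. Therefore τ satisfies (T1), (T2), (T3): it IS a topology on X.


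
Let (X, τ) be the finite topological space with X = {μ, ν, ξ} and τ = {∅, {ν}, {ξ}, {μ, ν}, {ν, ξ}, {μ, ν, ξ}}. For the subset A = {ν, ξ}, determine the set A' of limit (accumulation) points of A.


A' = {μ}

For each x ∈ X, list the open sets U ∈ τ with x ∈ U, then check whether U ∩ (A ∖ {x}) ≠ ∅ for every such U.
  x = μ: opens ∋ x are {μ, ν}, {μ, ν, ξ}; each meets A ∖ {μ}, so x IS a limit point.
  x = ν: open {ν} ∋ x has {ν} ∩ (A ∖ {ν}) = ∅, so x is NOT a limit point.
  x = ξ: open {ξ} ∋ x has {ξ} ∩ (A ∖ {ξ}) = ∅, so x is NOT a limit point.
Collecting: A' = {μ}.


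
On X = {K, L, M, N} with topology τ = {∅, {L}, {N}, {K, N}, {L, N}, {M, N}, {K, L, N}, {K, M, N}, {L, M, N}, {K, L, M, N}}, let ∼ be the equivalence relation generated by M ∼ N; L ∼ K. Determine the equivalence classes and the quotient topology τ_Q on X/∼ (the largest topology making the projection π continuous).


X/∼ = {[K=L], [M=N]}; |τ_Q| = 3.

Equivalence classes: [K=L], [M=N].
Quotient map π: X → X/∼ sends K ↦ [K=L], L ↦ [K=L], M ↦ [M=N], N ↦ [M=N].
For each subset V ⊆ X/∼, compute π^{-1}(V) ⊆ X and check whether π^{-1}(V) ∈ τ. V is open in τ_Q iff π^{-1}(V) ∈ τ.
  V = {}: π^{-1}(V) = ∅ ∈ τ ✓.
  V = {[K=L]}: π^{-1}(V) = {K, L} ∉ τ ✗.
  V = {[M=N]}: π^{-1}(V) = {M, N} ∈ τ ✓.
  V = {[K=L], [M=N]}: π^{-1}(V) = {K, L, M, N} ∈ τ ✓.
Open sets in the quotient: τ_Q = {{}, {[M=N]}, {[K=L], [M=N]}} (3 elements).


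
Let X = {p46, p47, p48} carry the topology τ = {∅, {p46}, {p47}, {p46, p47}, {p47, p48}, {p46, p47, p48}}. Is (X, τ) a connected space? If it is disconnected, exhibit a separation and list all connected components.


(X, τ) is disconnected; components = [{p46}, {p47, p48}].

Find clopen sets (U ∈ τ with X ∖ U ∈ τ):
  U = ∅, X ∖ U = {p46, p47, p48} — both open, so U is clopen.
  U = {p46}, X ∖ U = {p47, p48} — both open, so U is clopen.
  U = {p47, p48}, X ∖ U = {p46} — both open, so U is clopen.
  U = {p46, p47, p48}, X ∖ U = ∅ — both open, so U is clopen.
Nontrivial clopen(s) exist: e.g. {p47, p48}. So (X, τ) is disconnected.
Compute connected components by grouping points that agree on all clopens:
  component: {p46}
  component: {p47, p48}


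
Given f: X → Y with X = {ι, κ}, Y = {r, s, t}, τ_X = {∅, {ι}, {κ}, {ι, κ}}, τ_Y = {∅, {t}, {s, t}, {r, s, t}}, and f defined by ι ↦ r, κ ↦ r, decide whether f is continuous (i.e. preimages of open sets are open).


f IS continuous.

Compute f^{-1}(U) for each U ∈ τ_Y:
  U = ∅: f^{-1}(U) = ∅ ∈ τ_X ✓.
  U = {t}: f^{-1}(U) = ∅ ∈ τ_X ✓.
  U = {s, t}: f^{-1}(U) = ∅ ∈ τ_X ✓.
  U = {r, s, t}: f^{-1}(U) = {ι, κ} ∈ τ_X ✓.
Every preimage lies in τ_X, so f IS continuous.


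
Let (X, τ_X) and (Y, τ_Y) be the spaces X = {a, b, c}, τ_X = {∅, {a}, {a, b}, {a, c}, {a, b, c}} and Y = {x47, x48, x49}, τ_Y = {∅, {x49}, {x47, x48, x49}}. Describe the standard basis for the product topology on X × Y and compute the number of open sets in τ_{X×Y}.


Basis B = {∅ × ∅, {a} × {x49}, {a, b} × {x49}, {a, c} × {x49}, {a} × {x47, x48, x49}, {a, b, c} × {x49}, {a, b} × {x47, x48, x49}, {a, c} × {x47, x48, x49}, {a, b, c} × {x47, x48, x49}}; |τ_{X×Y}| = 14.

Enumerate products U × V with U ∈ τ_X, V ∈ τ_Y (deduplicated):
  ∅ × ∅ = {} (∅)
  {a} × {x49} = {(a,x49)}
  {a, b} × {x49} = {(a,x49), (b,x49)}
  {a, c} × {x49} = {(a,x49), (c,x49)}
  {a} × {x47, x48, x49} = {(a,x47), (a,x48), (a,x49)}
  {a, b, c} × {x49} = {(a,x49), (b,x49), (c,x49)}
  {a, b} × {x47, x48, x49} = {(a,x47), (a,x48), (a,x49), (b,x47), (b,x48), (b,x49)}
  {a, c} × {x47, x48, x49} = {(a,x47), (a,x48), (a,x49), (c,x47), (c,x48), (c,x49)}
  {a, b, c} × {x47, x48, x49} = {(a,x47), (a,x48), (a,x49), (b,x47), (b,x48), (b,x49), (c,x47), (c,x48), (c,x49)}
These 9 distinct sets form the basis B.
Close under arbitrary unions to get τ_{X×Y}; counting gives |τ_{X×Y}| = 14.


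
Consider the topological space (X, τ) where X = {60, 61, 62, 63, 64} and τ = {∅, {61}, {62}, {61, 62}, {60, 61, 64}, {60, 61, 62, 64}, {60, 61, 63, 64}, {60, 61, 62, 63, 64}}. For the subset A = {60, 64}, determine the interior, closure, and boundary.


int(A) = ∅, cl(A) = {60, 63, 64}, ∂A = {60, 63, 64}.

Closed sets in (X, τ) are complements of opens:
  closed(X, τ) = {∅, {62}, {63}, {62, 63}, {60, 63, 64}, {60, 61, 63, 64}, {60, 62, 63, 64}, {60, 61, 62, 63, 64}}.
int(A) = ⋃ {U ∈ τ : U ⊆ A}. Opens contained in A: ∅.
Taking the union of these: int(A) = ∅.
cl(A) = ⋂ {C closed : A ⊆ C}. Closed sets containing A: {60, 63, 64}, {60, 61, 63, 64}, {60, 62, 63, 64}, {60, 61, 62, 63, 64}.
Intersecting these: cl(A) = {60, 63, 64}.
∂A = cl(A) ∖ int(A) = {60, 63, 64} ∖ ∅ = {60, 63, 64}.


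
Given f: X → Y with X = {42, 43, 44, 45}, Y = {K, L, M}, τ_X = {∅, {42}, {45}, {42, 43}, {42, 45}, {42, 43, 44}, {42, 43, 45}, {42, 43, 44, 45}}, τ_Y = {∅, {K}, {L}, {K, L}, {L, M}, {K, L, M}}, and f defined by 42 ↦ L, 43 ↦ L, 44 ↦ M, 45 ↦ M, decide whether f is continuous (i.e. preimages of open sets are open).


f IS continuous.

Compute f^{-1}(U) for each U ∈ τ_Y:
  U = ∅: f^{-1}(U) = ∅ ∈ τ_X ✓.
  U = {K}: f^{-1}(U) = ∅ ∈ τ_X ✓.
  U = {L}: f^{-1}(U) = {42, 43} ∈ τ_X ✓.
  U = {K, L}: f^{-1}(U) = {42, 43} ∈ τ_X ✓.
  U = {L, M}: f^{-1}(U) = {42, 43, 44, 45} ∈ τ_X ✓.
  U = {K, L, M}: f^{-1}(U) = {42, 43, 44, 45} ∈ τ_X ✓.
Every preimage lies in τ_X, so f IS continuous.


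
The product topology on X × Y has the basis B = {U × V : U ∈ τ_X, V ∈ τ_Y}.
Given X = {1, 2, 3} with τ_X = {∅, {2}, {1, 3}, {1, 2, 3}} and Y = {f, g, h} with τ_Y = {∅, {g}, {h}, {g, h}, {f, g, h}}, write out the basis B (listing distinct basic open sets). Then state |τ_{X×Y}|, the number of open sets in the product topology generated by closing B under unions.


Basis B = {∅ × ∅, {2} × {g}, {2} × {h}, {1, 3} × {g}, {1, 3} × {h}, {2} × {g, h}, {1, 2, 3} × {g}, {1, 2, 3} × {h}, {2} × {f, g, h}, {1, 3} × {g, h}, {1, 3} × {f, g, h}, {1, 2, 3} × {g, h}, {1, 2, 3} × {f, g, h}}; |τ_{X×Y}| = 25.

Enumerate products U × V with U ∈ τ_X, V ∈ τ_Y (deduplicated):
  ∅ × ∅ = {} (∅)
  {2} × {g} = {(2,g)}
  {2} × {h} = {(2,h)}
  {1, 3} × {g} = {(1,g), (3,g)}
  {1, 3} × {h} = {(1,h), (3,h)}
  {2} × {g, h} = {(2,g), (2,h)}
  {1, 2, 3} × {g} = {(1,g), (2,g), (3,g)}
  {1, 2, 3} × {h} = {(1,h), (2,h), (3,h)}
  {2} × {f, g, h} = {(2,f), (2,g), (2,h)}
  {1, 3} × {g, h} = {(1,g), (1,h), (3,g), (3,h)}
  {1, 3} × {f, g, h} = {(1,f), (1,g), (1,h), (3,f), (3,g), (3,h)}
  {1, 2, 3} × {g, h} = {(1,g), (1,h), (2,g), (2,h), (3,g), (3,h)}
  {1, 2, 3} × {f, g, h} = {(1,f), (1,g), (1,h), (2,f), (2,g), (2,h), (3,f), (3,g), (3,h)}
These 13 distinct sets form the basis B.
Close under arbitrary unions to get τ_{X×Y}; counting gives |τ_{X×Y}| = 25.


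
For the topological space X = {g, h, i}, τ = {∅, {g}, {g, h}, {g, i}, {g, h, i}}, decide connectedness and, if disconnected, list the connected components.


(X, τ) is connected.

Find clopen sets (U ∈ τ with X ∖ U ∈ τ):
  U = ∅, X ∖ U = {g, h, i} — both open, so U is clopen.
  U = {g, h, i}, X ∖ U = ∅ — both open, so U is clopen.
Only trivial clopens (∅ and X) exist, so (X, τ) is connected.
Compute connected components by grouping points that agree on all clopens:
  component: {g, h, i}


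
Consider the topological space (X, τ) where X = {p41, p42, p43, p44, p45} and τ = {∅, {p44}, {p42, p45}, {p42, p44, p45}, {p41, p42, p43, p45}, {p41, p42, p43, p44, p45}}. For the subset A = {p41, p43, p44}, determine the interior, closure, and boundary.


int(A) = {p44}, cl(A) = {p41, p43, p44}, ∂A = {p41, p43}.

Closed sets in (X, τ) are complements of opens:
  closed(X, τ) = {∅, {p44}, {p41, p43}, {p41, p43, p44}, {p41, p42, p43, p45}, {p41, p42, p43, p44, p45}}.
int(A) = ⋃ {U ∈ τ : U ⊆ A}. Opens contained in A: ∅, {p44}.
Taking the union of these: int(A) = {p44}.
cl(A) = ⋂ {C closed : A ⊆ C}. Closed sets containing A: {p41, p43, p44}, {p41, p42, p43, p44, p45}.
Intersecting these: cl(A) = {p41, p43, p44}.
∂A = cl(A) ∖ int(A) = {p41, p43, p44} ∖ {p44} = {p41, p43}.


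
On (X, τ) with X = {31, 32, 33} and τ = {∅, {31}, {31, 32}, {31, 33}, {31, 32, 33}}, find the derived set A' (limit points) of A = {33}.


A' = ∅

For each x ∈ X, list the open sets U ∈ τ with x ∈ U, then check whether U ∩ (A ∖ {x}) ≠ ∅ for every such U.
  x = 31: open {31} ∋ x has {31} ∩ (A ∖ {31}) = ∅, so x is NOT a limit point.
  x = 32: open {31, 32} ∋ x has {31, 32} ∩ (A ∖ {32}) = ∅, so x is NOT a limit point.
  x = 33: open {31, 33} ∋ x has {31, 33} ∩ (A ∖ {33}) = ∅, so x is NOT a limit point.
Collecting: A' = ∅.


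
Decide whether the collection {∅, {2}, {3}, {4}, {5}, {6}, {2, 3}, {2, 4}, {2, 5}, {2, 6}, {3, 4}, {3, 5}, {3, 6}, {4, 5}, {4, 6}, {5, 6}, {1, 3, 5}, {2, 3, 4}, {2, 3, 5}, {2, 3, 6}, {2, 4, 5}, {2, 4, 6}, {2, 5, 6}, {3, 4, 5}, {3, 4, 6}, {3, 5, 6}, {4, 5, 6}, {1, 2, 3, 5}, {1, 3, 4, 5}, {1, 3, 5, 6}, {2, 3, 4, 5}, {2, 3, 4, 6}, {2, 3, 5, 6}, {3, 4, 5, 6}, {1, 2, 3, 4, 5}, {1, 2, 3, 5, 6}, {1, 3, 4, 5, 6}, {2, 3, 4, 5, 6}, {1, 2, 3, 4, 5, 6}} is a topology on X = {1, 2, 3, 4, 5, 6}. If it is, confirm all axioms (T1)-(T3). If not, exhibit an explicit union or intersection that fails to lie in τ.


τ is NOT a topology on X.

Axiom (T1): ∅ ∈ τ? Yes; X ∈ τ? Yes.
Axiom (T2/T3): check pairwise unions and intersections of members of τ.
Counterexample for (T2): {2} ∪ {4, 5, 6} = {2, 4, 5, 6} ∉ τ. Therefore τ is NOT a topology.


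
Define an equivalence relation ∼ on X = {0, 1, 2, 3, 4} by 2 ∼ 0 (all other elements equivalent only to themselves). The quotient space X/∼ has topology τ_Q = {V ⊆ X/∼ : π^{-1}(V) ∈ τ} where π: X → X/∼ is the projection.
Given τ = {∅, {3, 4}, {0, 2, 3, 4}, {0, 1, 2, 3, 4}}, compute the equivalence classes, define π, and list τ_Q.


X/∼ = {[0=2], [1], [3], [4]}; |τ_Q| = 4.

Equivalence classes: [0=2], [1], [3], [4].
Quotient map π: X → X/∼ sends 0 ↦ [0=2], 1 ↦ [1], 2 ↦ [0=2], 3 ↦ [3], 4 ↦ [4].
For each subset V ⊆ X/∼, compute π^{-1}(V) ⊆ X and check whether π^{-1}(V) ∈ τ. V is open in τ_Q iff π^{-1}(V) ∈ τ.
  V = {}: π^{-1}(V) = ∅ ∈ τ ✓.
  V = {[0=2]}: π^{-1}(V) = {0, 2} ∉ τ ✗.
  V = {[1]}: π^{-1}(V) = {1} ∉ τ ✗.
  V = {[0=2], [1]}: π^{-1}(V) = {0, 1, 2} ∉ τ ✗.
  V = {[3]}: π^{-1}(V) = {3} ∉ τ ✗.
  V = {[0=2], [3]}: π^{-1}(V) = {0, 2, 3} ∉ τ ✗.
  V = {[1], [3]}: π^{-1}(V) = {1, 3} ∉ τ ✗.
  V = {[0=2], [1], [3]}: π^{-1}(V) = {0, 1, 2, 3} ∉ τ ✗.
  V = {[4]}: π^{-1}(V) = {4} ∉ τ ✗.
  V = {[0=2], [4]}: π^{-1}(V) = {0, 2, 4} ∉ τ ✗.
  V = {[1], [4]}: π^{-1}(V) = {1, 4} ∉ τ ✗.
  V = {[0=2], [1], [4]}: π^{-1}(V) = {0, 1, 2, 4} ∉ τ ✗.
  V = {[3], [4]}: π^{-1}(V) = {3, 4} ∈ τ ✓.
  V = {[0=2], [3], [4]}: π^{-1}(V) = {0, 2, 3, 4} ∈ τ ✓.
  V = {[1], [3], [4]}: π^{-1}(V) = {1, 3, 4} ∉ τ ✗.
  V = {[0=2], [1], [3], [4]}: π^{-1}(V) = {0, 1, 2, 3, 4} ∈ τ ✓.
Open sets in the quotient: τ_Q = {{}, {[3], [4]}, {[0=2], [3], [4]}, {[0=2], [1], [3], [4]}} (4 elements).


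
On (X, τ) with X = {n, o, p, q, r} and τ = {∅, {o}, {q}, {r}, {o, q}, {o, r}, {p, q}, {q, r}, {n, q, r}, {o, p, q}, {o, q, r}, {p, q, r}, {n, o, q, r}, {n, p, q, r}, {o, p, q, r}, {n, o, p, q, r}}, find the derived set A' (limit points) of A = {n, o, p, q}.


A' = {n, p}

For each x ∈ X, list the open sets U ∈ τ with x ∈ U, then check whether U ∩ (A ∖ {x}) ≠ ∅ for every such U.
  x = n: opens ∋ x are {n, q, r}, {n, o, q, r}, {n, p, q, r}, {n, o, p, q, r}; each meets A ∖ {n}, so x IS a limit point.
  x = o: open {o} ∋ x has {o} ∩ (A ∖ {o}) = ∅, so x is NOT a limit point.
  x = p: opens ∋ x are {p, q}, {o, p, q}, {p, q, r}, {n, p, q, r}, {o, p, q, r}, {n, o, p, q, r}; each meets A ∖ {p}, so x IS a limit point.
  x = q: open {q} ∋ x has {q} ∩ (A ∖ {q}) = ∅, so x is NOT a limit point.
  x = r: open {r} ∋ x has {r} ∩ (A ∖ {r}) = ∅, so x is NOT a limit point.
Collecting: A' = {n, p}.


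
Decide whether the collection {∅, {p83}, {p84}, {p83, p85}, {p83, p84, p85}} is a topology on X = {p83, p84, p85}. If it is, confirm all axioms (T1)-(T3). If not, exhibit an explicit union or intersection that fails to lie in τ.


τ is NOT a topology on X.

Axiom (T1): ∅ ∈ τ? Yes; X ∈ τ? Yes.
Axiom (T2/T3): check pairwise unions and intersections of members of τ.
Counterexample for (T2): {p83} ∪ {p84} = {p83, p84} ∉ τ. Therefore τ is NOT a topology.


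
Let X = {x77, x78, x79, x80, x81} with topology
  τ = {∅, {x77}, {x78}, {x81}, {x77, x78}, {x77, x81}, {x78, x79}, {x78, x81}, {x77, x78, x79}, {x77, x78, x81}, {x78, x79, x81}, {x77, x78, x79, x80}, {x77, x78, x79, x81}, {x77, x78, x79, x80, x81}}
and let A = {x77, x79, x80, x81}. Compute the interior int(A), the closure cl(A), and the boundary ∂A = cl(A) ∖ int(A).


int(A) = {x77, x81}, cl(A) = {x77, x79, x80, x81}, ∂A = {x79, x80}.

Closed sets in (X, τ) are complements of opens:
  closed(X, τ) = {∅, {x80}, {x81}, {x77, x80}, {x79, x80}, {x80, x81}, {x77, x79, x80}, {x77, x80, x81}, {x78, x79, x80}, {x79, x80, x81}, {x77, x78, x79, x80}, {x77, x79, x80, x81}, {x78, x79, x80, x81}, {x77, x78, x79, x80, x81}}.
int(A) = ⋃ {U ∈ τ : U ⊆ A}. Opens contained in A: ∅, {x77}, {x81}, {x77, x81}.
Taking the union of these: int(A) = {x77, x81}.
cl(A) = ⋂ {C closed : A ⊆ C}. Closed sets containing A: {x77, x79, x80, x81}, {x77, x78, x79, x80, x81}.
Intersecting these: cl(A) = {x77, x79, x80, x81}.
∂A = cl(A) ∖ int(A) = {x77, x79, x80, x81} ∖ {x77, x81} = {x79, x80}.


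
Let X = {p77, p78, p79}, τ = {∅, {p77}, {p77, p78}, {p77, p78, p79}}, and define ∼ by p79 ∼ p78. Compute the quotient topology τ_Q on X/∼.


X/∼ = {[p77], [p78=p79]}; |τ_Q| = 3.

Equivalence classes: [p77], [p78=p79].
Quotient map π: X → X/∼ sends p77 ↦ [p77], p78 ↦ [p78=p79], p79 ↦ [p78=p79].
For each subset V ⊆ X/∼, compute π^{-1}(V) ⊆ X and check whether π^{-1}(V) ∈ τ. V is open in τ_Q iff π^{-1}(V) ∈ τ.
  V = {}: π^{-1}(V) = ∅ ∈ τ ✓.
  V = {[p77]}: π^{-1}(V) = {p77} ∈ τ ✓.
  V = {[p78=p79]}: π^{-1}(V) = {p78, p79} ∉ τ ✗.
  V = {[p77], [p78=p79]}: π^{-1}(V) = {p77, p78, p79} ∈ τ ✓.
Open sets in the quotient: τ_Q = {{}, {[p77]}, {[p77], [p78=p79]}} (3 elements).


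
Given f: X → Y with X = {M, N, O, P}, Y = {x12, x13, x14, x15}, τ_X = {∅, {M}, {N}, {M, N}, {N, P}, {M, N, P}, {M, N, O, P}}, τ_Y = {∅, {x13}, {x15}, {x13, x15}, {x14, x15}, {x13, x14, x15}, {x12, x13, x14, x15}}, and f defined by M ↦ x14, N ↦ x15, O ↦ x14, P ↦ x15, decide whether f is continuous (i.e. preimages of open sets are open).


f IS continuous.

Compute f^{-1}(U) for each U ∈ τ_Y:
  U = ∅: f^{-1}(U) = ∅ ∈ τ_X ✓.
  U = {x13}: f^{-1}(U) = ∅ ∈ τ_X ✓.
  U = {x15}: f^{-1}(U) = {N, P} ∈ τ_X ✓.
  U = {x13, x15}: f^{-1}(U) = {N, P} ∈ τ_X ✓.
  U = {x14, x15}: f^{-1}(U) = {M, N, O, P} ∈ τ_X ✓.
  U = {x13, x14, x15}: f^{-1}(U) = {M, N, O, P} ∈ τ_X ✓.
  U = {x12, x13, x14, x15}: f^{-1}(U) = {M, N, O, P} ∈ τ_X ✓.
Every preimage lies in τ_X, so f IS continuous.


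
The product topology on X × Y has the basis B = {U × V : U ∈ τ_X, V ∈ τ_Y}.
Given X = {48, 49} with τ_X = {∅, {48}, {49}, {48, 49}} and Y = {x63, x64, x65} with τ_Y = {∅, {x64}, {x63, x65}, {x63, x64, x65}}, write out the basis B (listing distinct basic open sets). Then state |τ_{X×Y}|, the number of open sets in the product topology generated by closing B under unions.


Basis B = {∅ × ∅, {48} × {x64}, {49} × {x64}, {48} × {x63, x65}, {48, 49} × {x64}, {49} × {x63, x65}, {48} × {x63, x64, x65}, {49} × {x63, x64, x65}, {48, 49} × {x63, x65}, {48, 49} × {x63, x64, x65}}; |τ_{X×Y}| = 16.

Enumerate products U × V with U ∈ τ_X, V ∈ τ_Y (deduplicated):
  ∅ × ∅ = {} (∅)
  {48} × {x64} = {(48,x64)}
  {49} × {x64} = {(49,x64)}
  {48} × {x63, x65} = {(48,x63), (48,x65)}
  {48, 49} × {x64} = {(48,x64), (49,x64)}
  {49} × {x63, x65} = {(49,x63), (49,x65)}
  {48} × {x63, x64, x65} = {(48,x63), (48,x64), (48,x65)}
  {49} × {x63, x64, x65} = {(49,x63), (49,x64), (49,x65)}
  {48, 49} × {x63, x65} = {(48,x63), (48,x65), (49,x63), (49,x65)}
  {48, 49} × {x63, x64, x65} = {(48,x63), (48,x64), (48,x65), (49,x63), (49,x64), (49,x65)}
These 10 distinct sets form the basis B.
Close under arbitrary unions to get τ_{X×Y}; counting gives |τ_{X×Y}| = 16.


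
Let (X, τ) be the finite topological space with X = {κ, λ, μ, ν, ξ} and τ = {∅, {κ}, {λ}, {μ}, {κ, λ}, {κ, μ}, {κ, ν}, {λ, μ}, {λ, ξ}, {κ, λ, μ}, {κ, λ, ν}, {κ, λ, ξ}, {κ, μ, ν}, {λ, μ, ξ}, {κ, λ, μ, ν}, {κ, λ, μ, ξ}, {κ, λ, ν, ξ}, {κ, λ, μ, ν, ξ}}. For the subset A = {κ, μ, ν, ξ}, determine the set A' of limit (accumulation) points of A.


A' = {ν}

For each x ∈ X, list the open sets U ∈ τ with x ∈ U, then check whether U ∩ (A ∖ {x}) ≠ ∅ for every such U.
  x = κ: open {κ} ∋ x has {κ} ∩ (A ∖ {κ}) = ∅, so x is NOT a limit point.
  x = λ: open {λ} ∋ x has {λ} ∩ (A ∖ {λ}) = ∅, so x is NOT a limit point.
  x = μ: open {μ} ∋ x has {μ} ∩ (A ∖ {μ}) = ∅, so x is NOT a limit point.
  x = ν: opens ∋ x are {κ, ν}, {κ, λ, ν}, {κ, μ, ν}, {κ, λ, μ, ν}, {κ, λ, ν, ξ}, {κ, λ, μ, ν, ξ}; each meets A ∖ {ν}, so x IS a limit point.
  x = ξ: open {λ, ξ} ∋ x has {λ, ξ} ∩ (A ∖ {ξ}) = ∅, so x is NOT a limit point.
Collecting: A' = {ν}.


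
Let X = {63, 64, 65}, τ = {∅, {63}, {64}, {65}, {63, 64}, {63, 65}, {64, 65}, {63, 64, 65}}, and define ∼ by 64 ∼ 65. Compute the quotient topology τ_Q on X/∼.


X/∼ = {[63], [64=65]}; |τ_Q| = 4.

Equivalence classes: [63], [64=65].
Quotient map π: X → X/∼ sends 63 ↦ [63], 64 ↦ [64=65], 65 ↦ [64=65].
For each subset V ⊆ X/∼, compute π^{-1}(V) ⊆ X and check whether π^{-1}(V) ∈ τ. V is open in τ_Q iff π^{-1}(V) ∈ τ.
  V = {}: π^{-1}(V) = ∅ ∈ τ ✓.
  V = {[63]}: π^{-1}(V) = {63} ∈ τ ✓.
  V = {[64=65]}: π^{-1}(V) = {64, 65} ∈ τ ✓.
  V = {[63], [64=65]}: π^{-1}(V) = {63, 64, 65} ∈ τ ✓.
Open sets in the quotient: τ_Q = {{}, {[63]}, {[64=65]}, {[63], [64=65]}} (4 elements).


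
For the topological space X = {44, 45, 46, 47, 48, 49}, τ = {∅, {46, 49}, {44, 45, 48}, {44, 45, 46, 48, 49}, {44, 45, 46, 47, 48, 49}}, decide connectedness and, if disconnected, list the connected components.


(X, τ) is connected.

Find clopen sets (U ∈ τ with X ∖ U ∈ τ):
  U = ∅, X ∖ U = {44, 45, 46, 47, 48, 49} — both open, so U is clopen.
  U = {44, 45, 46, 47, 48, 49}, X ∖ U = ∅ — both open, so U is clopen.
Only trivial clopens (∅ and X) exist, so (X, τ) is connected.
Compute connected components by grouping points that agree on all clopens:
  component: {44, 45, 46, 47, 48, 49}


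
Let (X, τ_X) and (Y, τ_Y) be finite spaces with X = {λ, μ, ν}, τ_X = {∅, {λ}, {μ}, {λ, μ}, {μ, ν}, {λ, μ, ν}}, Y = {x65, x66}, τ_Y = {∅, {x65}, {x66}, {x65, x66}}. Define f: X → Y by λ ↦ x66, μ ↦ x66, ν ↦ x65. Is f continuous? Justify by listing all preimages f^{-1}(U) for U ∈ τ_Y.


f is NOT continuous.

Compute f^{-1}(U) for each U ∈ τ_Y:
  U = ∅: f^{-1}(U) = ∅ ∈ τ_X ✓.
  U = {x65}: f^{-1}(U) = {ν} ∉ τ_X ✗.
  U = {x66}: f^{-1}(U) = {λ, μ} ∈ τ_X ✓.
  U = {x65, x66}: f^{-1}(U) = {λ, μ, ν} ∈ τ_X ✓.
Found U = {x65} with f^{-1}(U) = {ν} not in τ_X. Therefore f is NOT continuous.


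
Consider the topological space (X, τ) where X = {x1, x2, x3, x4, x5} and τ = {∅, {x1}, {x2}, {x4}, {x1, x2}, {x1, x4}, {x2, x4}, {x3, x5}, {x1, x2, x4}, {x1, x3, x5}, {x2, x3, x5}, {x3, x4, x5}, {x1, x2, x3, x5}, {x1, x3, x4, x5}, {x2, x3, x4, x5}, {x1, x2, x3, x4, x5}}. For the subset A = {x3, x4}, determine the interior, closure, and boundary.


int(A) = {x4}, cl(A) = {x3, x4, x5}, ∂A = {x3, x5}.

Closed sets in (X, τ) are complements of opens:
  closed(X, τ) = {∅, {x1}, {x2}, {x4}, {x1, x2}, {x1, x4}, {x2, x4}, {x3, x5}, {x1, x2, x4}, {x1, x3, x5}, {x2, x3, x5}, {x3, x4, x5}, {x1, x2, x3, x5}, {x1, x3, x4, x5}, {x2, x3, x4, x5}, {x1, x2, x3, x4, x5}}.
int(A) = ⋃ {U ∈ τ : U ⊆ A}. Opens contained in A: ∅, {x4}.
Taking the union of these: int(A) = {x4}.
cl(A) = ⋂ {C closed : A ⊆ C}. Closed sets containing A: {x3, x4, x5}, {x1, x3, x4, x5}, {x2, x3, x4, x5}, {x1, x2, x3, x4, x5}.
Intersecting these: cl(A) = {x3, x4, x5}.
∂A = cl(A) ∖ int(A) = {x3, x4, x5} ∖ {x4} = {x3, x5}.


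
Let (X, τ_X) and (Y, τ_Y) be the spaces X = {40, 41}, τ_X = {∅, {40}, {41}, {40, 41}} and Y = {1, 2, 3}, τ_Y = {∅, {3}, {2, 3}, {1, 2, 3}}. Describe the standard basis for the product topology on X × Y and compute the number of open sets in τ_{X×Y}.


Basis B = {∅ × ∅, {40} × {3}, {41} × {3}, {40} × {2, 3}, {40, 41} × {3}, {41} × {2, 3}, {40} × {1, 2, 3}, {41} × {1, 2, 3}, {40, 41} × {2, 3}, {40, 41} × {1, 2, 3}}; |τ_{X×Y}| = 16.

Enumerate products U × V with U ∈ τ_X, V ∈ τ_Y (deduplicated):
  ∅ × ∅ = {} (∅)
  {40} × {3} = {(40,3)}
  {41} × {3} = {(41,3)}
  {40} × {2, 3} = {(40,2), (40,3)}
  {40, 41} × {3} = {(40,3), (41,3)}
  {41} × {2, 3} = {(41,2), (41,3)}
  {40} × {1, 2, 3} = {(40,1), (40,2), (40,3)}
  {41} × {1, 2, 3} = {(41,1), (41,2), (41,3)}
  {40, 41} × {2, 3} = {(40,2), (40,3), (41,2), (41,3)}
  {40, 41} × {1, 2, 3} = {(40,1), (40,2), (40,3), (41,1), (41,2), (41,3)}
These 10 distinct sets form the basis B.
Close under arbitrary unions to get τ_{X×Y}; counting gives |τ_{X×Y}| = 16.


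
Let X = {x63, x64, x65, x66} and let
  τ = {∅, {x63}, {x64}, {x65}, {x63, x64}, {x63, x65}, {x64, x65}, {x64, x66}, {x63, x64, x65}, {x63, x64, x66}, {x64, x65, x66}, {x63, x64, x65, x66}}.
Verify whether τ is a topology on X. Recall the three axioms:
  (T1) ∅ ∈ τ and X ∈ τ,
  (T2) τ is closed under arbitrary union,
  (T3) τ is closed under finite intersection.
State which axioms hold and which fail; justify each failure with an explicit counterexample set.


τ IS a topology on X.

Axiom (T1): ∅ ∈ τ? Yes; X ∈ τ? Yes.
Axiom (T2/T3): check pairwise unions and intersections of members of τ.
All pairwise intersections and unions checked — each lies in τ. Therefore τ satisfies (T1), (T2), (T3): it IS a topology on X.


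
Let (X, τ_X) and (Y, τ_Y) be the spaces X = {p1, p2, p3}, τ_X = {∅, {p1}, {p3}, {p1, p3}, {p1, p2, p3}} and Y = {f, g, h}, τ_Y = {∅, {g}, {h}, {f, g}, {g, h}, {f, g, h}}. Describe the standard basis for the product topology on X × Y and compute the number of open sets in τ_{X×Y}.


Basis B = {∅ × ∅, {p1} × {g}, {p1} × {h}, {p3} × {g}, {p3} × {h}, {p1} × {f, g}, {p1} × {g, h}, {p1, p3} × {g}, {p1, p3} × {h}, {p3} × {f, g}, {p3} × {g, h}, {p1} × {f, g, h}, {p1, p2, p3} × {g}, {p1, p2, p3} × {h}, {p3} × {f, g, h}, {p1, p3} × {f, g}, {p1, p3} × {g, h}, {p1, p3} × {f, g, h}, {p1, p2, p3} × {f, g}, {p1, p2, p3} × {g, h}, {p1, p2, p3} × {f, g, h}}; |τ_{X×Y}| = 70.

Enumerate products U × V with U ∈ τ_X, V ∈ τ_Y (deduplicated):
  ∅ × ∅ = {} (∅)
  {p1} × {g} = {(p1,g)}
  {p1} × {h} = {(p1,h)}
  {p3} × {g} = {(p3,g)}
  {p3} × {h} = {(p3,h)}
  {p1} × {f, g} = {(p1,f), (p1,g)}
  {p1} × {g, h} = {(p1,g), (p1,h)}
  {p1, p3} × {g} = {(p1,g), (p3,g)}
  {p1, p3} × {h} = {(p1,h), (p3,h)}
  {p3} × {f, g} = {(p3,f), (p3,g)}
  {p3} × {g, h} = {(p3,g), (p3,h)}
  {p1} × {f, g, h} = {(p1,f), (p1,g), (p1,h)}
  {p1, p2, p3} × {g} = {(p1,g), (p2,g), (p3,g)}
  {p1, p2, p3} × {h} = {(p1,h), (p2,h), (p3,h)}
  {p3} × {f, g, h} = {(p3,f), (p3,g), (p3,h)}
  {p1, p3} × {f, g} = {(p1,f), (p1,g), (p3,f), (p3,g)}
  {p1, p3} × {g, h} = {(p1,g), (p1,h), (p3,g), (p3,h)}
  {p1, p3} × {f, g, h} = {(p1,f), (p1,g), (p1,h), (p3,f), (p3,g), (p3,h)}
  {p1, p2, p3} × {f, g} = {(p1,f), (p1,g), (p2,f), (p2,g), (p3,f), (p3,g)}
  {p1, p2, p3} × {g, h} = {(p1,g), (p1,h), (p2,g), (p2,h), (p3,g), (p3,h)}
  {p1, p2, p3} × {f, g, h} = {(p1,f), (p1,g), (p1,h), (p2,f), (p2,g), (p2,h), (p3,f), (p3,g), (p3,h)}
These 21 distinct sets form the basis B.
Close under arbitrary unions to get τ_{X×Y}; counting gives |τ_{X×Y}| = 70.


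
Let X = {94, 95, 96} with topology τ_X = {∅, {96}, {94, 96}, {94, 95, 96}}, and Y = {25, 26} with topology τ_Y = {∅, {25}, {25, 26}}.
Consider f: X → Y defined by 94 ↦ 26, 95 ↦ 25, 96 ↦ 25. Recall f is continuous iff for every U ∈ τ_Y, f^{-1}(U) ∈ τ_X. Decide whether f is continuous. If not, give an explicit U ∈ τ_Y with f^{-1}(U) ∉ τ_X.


f is NOT continuous.

Compute f^{-1}(U) for each U ∈ τ_Y:
  U = ∅: f^{-1}(U) = ∅ ∈ τ_X ✓.
  U = {25}: f^{-1}(U) = {95, 96} ∉ τ_X ✗.
  U = {25, 26}: f^{-1}(U) = {94, 95, 96} ∈ τ_X ✓.
Found U = {25} with f^{-1}(U) = {95, 96} not in τ_X. Therefore f is NOT continuous.


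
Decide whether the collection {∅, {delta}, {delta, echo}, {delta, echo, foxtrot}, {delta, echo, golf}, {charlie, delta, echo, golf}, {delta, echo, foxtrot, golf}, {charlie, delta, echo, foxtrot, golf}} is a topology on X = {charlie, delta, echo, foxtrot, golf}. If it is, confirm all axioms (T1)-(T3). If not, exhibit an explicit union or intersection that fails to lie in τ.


τ IS a topology on X.

Axiom (T1): ∅ ∈ τ? Yes; X ∈ τ? Yes.
Axiom (T2/T3): check pairwise unions and intersections of members of τ.
All pairwise intersections and unions checked — each lies in τ. Therefore τ satisfies (T1), (T2), (T3): it IS a topology on X.


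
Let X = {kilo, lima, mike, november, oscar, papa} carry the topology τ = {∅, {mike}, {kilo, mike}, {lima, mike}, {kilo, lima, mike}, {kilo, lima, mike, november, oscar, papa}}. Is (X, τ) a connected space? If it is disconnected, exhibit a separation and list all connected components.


(X, τ) is connected.

Find clopen sets (U ∈ τ with X ∖ U ∈ τ):
  U = ∅, X ∖ U = {kilo, lima, mike, november, oscar, papa} — both open, so U is clopen.
  U = {kilo, lima, mike, november, oscar, papa}, X ∖ U = ∅ — both open, so U is clopen.
Only trivial clopens (∅ and X) exist, so (X, τ) is connected.
Compute connected components by grouping points that agree on all clopens:
  component: {kilo, lima, mike, november, oscar, papa}


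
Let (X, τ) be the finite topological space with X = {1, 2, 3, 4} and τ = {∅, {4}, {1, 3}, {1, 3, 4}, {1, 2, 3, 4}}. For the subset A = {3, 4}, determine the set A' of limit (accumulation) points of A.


A' = {1, 2}

For each x ∈ X, list the open sets U ∈ τ with x ∈ U, then check whether U ∩ (A ∖ {x}) ≠ ∅ for every such U.
  x = 1: opens ∋ x are {1, 3}, {1, 3, 4}, {1, 2, 3, 4}; each meets A ∖ {1}, so x IS a limit point.
  x = 2: opens ∋ x are {1, 2, 3, 4}; each meets A ∖ {2}, so x IS a limit point.
  x = 3: open {1, 3} ∋ x has {1, 3} ∩ (A ∖ {3}) = ∅, so x is NOT a limit point.
  x = 4: open {4} ∋ x has {4} ∩ (A ∖ {4}) = ∅, so x is NOT a limit point.
Collecting: A' = {1, 2}.


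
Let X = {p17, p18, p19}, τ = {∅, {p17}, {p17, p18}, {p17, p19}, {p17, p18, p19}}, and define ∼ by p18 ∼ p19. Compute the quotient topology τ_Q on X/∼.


X/∼ = {[p17], [p18=p19]}; |τ_Q| = 3.

Equivalence classes: [p17], [p18=p19].
Quotient map π: X → X/∼ sends p17 ↦ [p17], p18 ↦ [p18=p19], p19 ↦ [p18=p19].
For each subset V ⊆ X/∼, compute π^{-1}(V) ⊆ X and check whether π^{-1}(V) ∈ τ. V is open in τ_Q iff π^{-1}(V) ∈ τ.
  V = {}: π^{-1}(V) = ∅ ∈ τ ✓.
  V = {[p17]}: π^{-1}(V) = {p17} ∈ τ ✓.
  V = {[p18=p19]}: π^{-1}(V) = {p18, p19} ∉ τ ✗.
  V = {[p17], [p18=p19]}: π^{-1}(V) = {p17, p18, p19} ∈ τ ✓.
Open sets in the quotient: τ_Q = {{}, {[p17]}, {[p17], [p18=p19]}} (3 elements).


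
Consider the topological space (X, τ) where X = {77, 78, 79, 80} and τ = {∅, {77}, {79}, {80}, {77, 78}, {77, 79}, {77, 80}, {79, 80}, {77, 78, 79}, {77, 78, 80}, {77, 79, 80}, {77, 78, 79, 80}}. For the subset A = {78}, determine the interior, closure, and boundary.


int(A) = ∅, cl(A) = {78}, ∂A = {78}.

Closed sets in (X, τ) are complements of opens:
  closed(X, τ) = {∅, {78}, {79}, {80}, {77, 78}, {78, 79}, {78, 80}, {79, 80}, {77, 78, 79}, {77, 78, 80}, {78, 79, 80}, {77, 78, 79, 80}}.
int(A) = ⋃ {U ∈ τ : U ⊆ A}. Opens contained in A: ∅.
Taking the union of these: int(A) = ∅.
cl(A) = ⋂ {C closed : A ⊆ C}. Closed sets containing A: {78}, {77, 78}, {78, 79}, {78, 80}, {77, 78, 79}, {77, 78, 80}, {78, 79, 80}, {77, 78, 79, 80}.
Intersecting these: cl(A) = {78}.
∂A = cl(A) ∖ int(A) = {78} ∖ ∅ = {78}.


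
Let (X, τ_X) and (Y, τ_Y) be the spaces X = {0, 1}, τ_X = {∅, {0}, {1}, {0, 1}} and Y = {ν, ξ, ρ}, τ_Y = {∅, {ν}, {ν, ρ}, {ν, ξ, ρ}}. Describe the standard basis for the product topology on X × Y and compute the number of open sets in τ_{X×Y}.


Basis B = {∅ × ∅, {0} × {ν}, {1} × {ν}, {0} × {ν, ρ}, {0, 1} × {ν}, {1} × {ν, ρ}, {0} × {ν, ξ, ρ}, {1} × {ν, ξ, ρ}, {0, 1} × {ν, ρ}, {0, 1} × {ν, ξ, ρ}}; |τ_{X×Y}| = 16.

Enumerate products U × V with U ∈ τ_X, V ∈ τ_Y (deduplicated):
  ∅ × ∅ = {} (∅)
  {0} × {ν} = {(0,ν)}
  {1} × {ν} = {(1,ν)}
  {0} × {ν, ρ} = {(0,ν), (0,ρ)}
  {0, 1} × {ν} = {(0,ν), (1,ν)}
  {1} × {ν, ρ} = {(1,ν), (1,ρ)}
  {0} × {ν, ξ, ρ} = {(0,ν), (0,ξ), (0,ρ)}
  {1} × {ν, ξ, ρ} = {(1,ν), (1,ξ), (1,ρ)}
  {0, 1} × {ν, ρ} = {(0,ν), (0,ρ), (1,ν), (1,ρ)}
  {0, 1} × {ν, ξ, ρ} = {(0,ν), (0,ξ), (0,ρ), (1,ν), (1,ξ), (1,ρ)}
These 10 distinct sets form the basis B.
Close under arbitrary unions to get τ_{X×Y}; counting gives |τ_{X×Y}| = 16.


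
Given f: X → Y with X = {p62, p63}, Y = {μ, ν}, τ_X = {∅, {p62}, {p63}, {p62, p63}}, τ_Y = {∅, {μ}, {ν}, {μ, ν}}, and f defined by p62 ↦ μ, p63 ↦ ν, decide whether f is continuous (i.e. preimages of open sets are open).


f IS continuous.

Compute f^{-1}(U) for each U ∈ τ_Y:
  U = ∅: f^{-1}(U) = ∅ ∈ τ_X ✓.
  U = {μ}: f^{-1}(U) = {p62} ∈ τ_X ✓.
  U = {ν}: f^{-1}(U) = {p63} ∈ τ_X ✓.
  U = {μ, ν}: f^{-1}(U) = {p62, p63} ∈ τ_X ✓.
Every preimage lies in τ_X, so f IS continuous.


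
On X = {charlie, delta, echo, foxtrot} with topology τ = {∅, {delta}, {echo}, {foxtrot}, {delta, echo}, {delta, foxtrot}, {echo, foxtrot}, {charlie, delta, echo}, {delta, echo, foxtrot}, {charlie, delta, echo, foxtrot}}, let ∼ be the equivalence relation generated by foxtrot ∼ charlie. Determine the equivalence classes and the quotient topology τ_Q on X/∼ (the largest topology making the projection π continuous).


X/∼ = {[charlie=foxtrot], [delta], [echo]}; |τ_Q| = 5.

Equivalence classes: [charlie=foxtrot], [delta], [echo].
Quotient map π: X → X/∼ sends charlie ↦ [charlie=foxtrot], delta ↦ [delta], echo ↦ [echo], foxtrot ↦ [charlie=foxtrot].
For each subset V ⊆ X/∼, compute π^{-1}(V) ⊆ X and check whether π^{-1}(V) ∈ τ. V is open in τ_Q iff π^{-1}(V) ∈ τ.
  V = {}: π^{-1}(V) = ∅ ∈ τ ✓.
  V = {[charlie=foxtrot]}: π^{-1}(V) = {charlie, foxtrot} ∉ τ ✗.
  V = {[delta]}: π^{-1}(V) = {delta} ∈ τ ✓.
  V = {[charlie=foxtrot], [delta]}: π^{-1}(V) = {charlie, delta, foxtrot} ∉ τ ✗.
  V = {[echo]}: π^{-1}(V) = {echo} ∈ τ ✓.
  V = {[charlie=foxtrot], [echo]}: π^{-1}(V) = {charlie, echo, foxtrot} ∉ τ ✗.
  V = {[delta], [echo]}: π^{-1}(V) = {delta, echo} ∈ τ ✓.
  V = {[charlie=foxtrot], [delta], [echo]}: π^{-1}(V) = {charlie, delta, echo, foxtrot} ∈ τ ✓.
Open sets in the quotient: τ_Q = {{}, {[delta]}, {[echo]}, {[delta], [echo]}, {[charlie=foxtrot], [delta], [echo]}} (5 elements).


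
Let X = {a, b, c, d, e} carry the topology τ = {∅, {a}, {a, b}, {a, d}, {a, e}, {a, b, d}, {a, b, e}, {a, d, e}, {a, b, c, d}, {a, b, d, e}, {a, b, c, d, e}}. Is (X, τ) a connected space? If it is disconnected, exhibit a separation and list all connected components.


(X, τ) is connected.

Find clopen sets (U ∈ τ with X ∖ U ∈ τ):
  U = ∅, X ∖ U = {a, b, c, d, e} — both open, so U is clopen.
  U = {a, b, c, d, e}, X ∖ U = ∅ — both open, so U is clopen.
Only trivial clopens (∅ and X) exist, so (X, τ) is connected.
Compute connected components by grouping points that agree on all clopens:
  component: {a, b, c, d, e}


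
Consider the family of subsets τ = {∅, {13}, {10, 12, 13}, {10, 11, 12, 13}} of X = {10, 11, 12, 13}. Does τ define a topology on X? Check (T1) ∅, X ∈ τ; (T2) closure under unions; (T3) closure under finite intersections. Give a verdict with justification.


τ IS a topology on X.

Axiom (T1): ∅ ∈ τ? Yes; X ∈ τ? Yes.
Axiom (T2/T3): check pairwise unions and intersections of members of τ.
All pairwise intersections and unions checked — each lies in τ. Therefore τ satisfies (T1), (T2), (T3): it IS a topology on X.


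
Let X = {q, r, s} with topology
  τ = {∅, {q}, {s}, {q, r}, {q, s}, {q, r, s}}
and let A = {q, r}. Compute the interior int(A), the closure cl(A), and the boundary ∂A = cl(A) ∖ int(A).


int(A) = {q, r}, cl(A) = {q, r}, ∂A = ∅.

Closed sets in (X, τ) are complements of opens:
  closed(X, τ) = {∅, {r}, {s}, {q, r}, {r, s}, {q, r, s}}.
int(A) = ⋃ {U ∈ τ : U ⊆ A}. Opens contained in A: ∅, {q}, {q, r}.
Taking the union of these: int(A) = {q, r}.
cl(A) = ⋂ {C closed : A ⊆ C}. Closed sets containing A: {q, r}, {q, r, s}.
Intersecting these: cl(A) = {q, r}.
∂A = cl(A) ∖ int(A) = {q, r} ∖ {q, r} = ∅.


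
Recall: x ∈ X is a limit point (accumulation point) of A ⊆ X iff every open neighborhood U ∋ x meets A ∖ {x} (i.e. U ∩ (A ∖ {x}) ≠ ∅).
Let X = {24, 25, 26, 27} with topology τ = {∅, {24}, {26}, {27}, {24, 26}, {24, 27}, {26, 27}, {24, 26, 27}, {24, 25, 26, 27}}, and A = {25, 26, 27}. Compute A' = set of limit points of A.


A' = {25}

For each x ∈ X, list the open sets U ∈ τ with x ∈ U, then check whether U ∩ (A ∖ {x}) ≠ ∅ for every such U.
  x = 24: open {24} ∋ x has {24} ∩ (A ∖ {24}) = ∅, so x is NOT a limit point.
  x = 25: opens ∋ x are {24, 25, 26, 27}; each meets A ∖ {25}, so x IS a limit point.
  x = 26: open {26} ∋ x has {26} ∩ (A ∖ {26}) = ∅, so x is NOT a limit point.
  x = 27: open {27} ∋ x has {27} ∩ (A ∖ {27}) = ∅, so x is NOT a limit point.
Collecting: A' = {25}.


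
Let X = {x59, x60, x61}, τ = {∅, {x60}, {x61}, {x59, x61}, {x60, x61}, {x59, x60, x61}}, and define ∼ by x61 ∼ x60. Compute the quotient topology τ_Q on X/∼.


X/∼ = {[x59], [x60=x61]}; |τ_Q| = 3.

Equivalence classes: [x59], [x60=x61].
Quotient map π: X → X/∼ sends x59 ↦ [x59], x60 ↦ [x60=x61], x61 ↦ [x60=x61].
For each subset V ⊆ X/∼, compute π^{-1}(V) ⊆ X and check whether π^{-1}(V) ∈ τ. V is open in τ_Q iff π^{-1}(V) ∈ τ.
  V = {}: π^{-1}(V) = ∅ ∈ τ ✓.
  V = {[x59]}: π^{-1}(V) = {x59} ∉ τ ✗.
  V = {[x60=x61]}: π^{-1}(V) = {x60, x61} ∈ τ ✓.
  V = {[x59], [x60=x61]}: π^{-1}(V) = {x59, x60, x61} ∈ τ ✓.
Open sets in the quotient: τ_Q = {{}, {[x60=x61]}, {[x59], [x60=x61]}} (3 elements).


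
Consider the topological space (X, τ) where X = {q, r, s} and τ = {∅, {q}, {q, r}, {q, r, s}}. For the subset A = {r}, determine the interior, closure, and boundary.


int(A) = ∅, cl(A) = {r, s}, ∂A = {r, s}.

Closed sets in (X, τ) are complements of opens:
  closed(X, τ) = {∅, {s}, {r, s}, {q, r, s}}.
int(A) = ⋃ {U ∈ τ : U ⊆ A}. Opens contained in A: ∅.
Taking the union of these: int(A) = ∅.
cl(A) = ⋂ {C closed : A ⊆ C}. Closed sets containing A: {r, s}, {q, r, s}.
Intersecting these: cl(A) = {r, s}.
∂A = cl(A) ∖ int(A) = {r, s} ∖ ∅ = {r, s}.


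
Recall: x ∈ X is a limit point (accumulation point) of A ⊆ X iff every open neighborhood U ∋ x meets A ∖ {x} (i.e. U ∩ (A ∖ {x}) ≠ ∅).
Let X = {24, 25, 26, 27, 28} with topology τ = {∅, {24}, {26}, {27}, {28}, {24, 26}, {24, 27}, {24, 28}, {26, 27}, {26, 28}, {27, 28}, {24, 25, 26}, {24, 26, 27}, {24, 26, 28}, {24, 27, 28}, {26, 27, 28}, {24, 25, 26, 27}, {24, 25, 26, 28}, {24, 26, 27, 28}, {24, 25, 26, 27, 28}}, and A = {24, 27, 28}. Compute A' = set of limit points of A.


A' = {25}

For each x ∈ X, list the open sets U ∈ τ with x ∈ U, then check whether U ∩ (A ∖ {x}) ≠ ∅ for every such U.
  x = 24: open {24} ∋ x has {24} ∩ (A ∖ {24}) = ∅, so x is NOT a limit point.
  x = 25: opens ∋ x are {24, 25, 26}, {24, 25, 26, 27}, {24, 25, 26, 28}, {24, 25, 26, 27, 28}; each meets A ∖ {25}, so x IS a limit point.
  x = 26: open {26} ∋ x has {26} ∩ (A ∖ {26}) = ∅, so x is NOT a limit point.
  x = 27: open {27} ∋ x has {27} ∩ (A ∖ {27}) = ∅, so x is NOT a limit point.
  x = 28: open {28} ∋ x has {28} ∩ (A ∖ {28}) = ∅, so x is NOT a limit point.
Collecting: A' = {25}.


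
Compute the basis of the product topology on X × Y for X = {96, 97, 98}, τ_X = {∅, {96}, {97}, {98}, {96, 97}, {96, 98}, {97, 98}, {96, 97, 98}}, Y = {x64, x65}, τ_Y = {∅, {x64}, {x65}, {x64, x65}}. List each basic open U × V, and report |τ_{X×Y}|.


Basis B = {∅ × ∅, {96} × {x64}, {96} × {x65}, {97} × {x64}, {97} × {x65}, {98} × {x64}, {98} × {x65}, {96} × {x64, x65}, {96, 97} × {x64}, {96, 98} × {x64}, {96, 97} × {x65}, {96, 98} × {x65}, {97} × {x64, x65}, {97, 98} × {x64}, {97, 98} × {x65}, {98} × {x64, x65}, {96, 97, 98} × {x64}, {96, 97, 98} × {x65}, {96, 97} × {x64, x65}, {96, 98} × {x64, x65}, {97, 98} × {x64, x65}, {96, 97, 98} × {x64, x65}}; |τ_{X×Y}| = 64.

Enumerate products U × V with U ∈ τ_X, V ∈ τ_Y (deduplicated):
  ∅ × ∅ = {} (∅)
  {96} × {x64} = {(96,x64)}
  {96} × {x65} = {(96,x65)}
  {97} × {x64} = {(97,x64)}
  {97} × {x65} = {(97,x65)}
  {98} × {x64} = {(98,x64)}
  {98} × {x65} = {(98,x65)}
  {96} × {x64, x65} = {(96,x64), (96,x65)}
  {96, 97} × {x64} = {(96,x64), (97,x64)}
  {96, 98} × {x64} = {(96,x64), (98,x64)}
  {96, 97} × {x65} = {(96,x65), (97,x65)}
  {96, 98} × {x65} = {(96,x65), (98,x65)}
  {97} × {x64, x65} = {(97,x64), (97,x65)}
  {97, 98} × {x64} = {(97,x64), (98,x64)}
  {97, 98} × {x65} = {(97,x65), (98,x65)}
  {98} × {x64, x65} = {(98,x64), (98,x65)}
  {96, 97, 98} × {x64} = {(96,x64), (97,x64), (98,x64)}
  {96, 97, 98} × {x65} = {(96,x65), (97,x65), (98,x65)}
  {96, 97} × {x64, x65} = {(96,x64), (96,x65), (97,x64), (97,x65)}
  {96, 98} × {x64, x65} = {(96,x64), (96,x65), (98,x64), (98,x65)}
  {97, 98} × {x64, x65} = {(97,x64), (97,x65), (98,x64), (98,x65)}
  {96, 97, 98} × {x64, x65} = {(96,x64), (96,x65), (97,x64), (97,x65), (98,x64), (98,x65)}
These 22 distinct sets form the basis B.
Close under arbitrary unions to get τ_{X×Y}; counting gives |τ_{X×Y}| = 64.
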